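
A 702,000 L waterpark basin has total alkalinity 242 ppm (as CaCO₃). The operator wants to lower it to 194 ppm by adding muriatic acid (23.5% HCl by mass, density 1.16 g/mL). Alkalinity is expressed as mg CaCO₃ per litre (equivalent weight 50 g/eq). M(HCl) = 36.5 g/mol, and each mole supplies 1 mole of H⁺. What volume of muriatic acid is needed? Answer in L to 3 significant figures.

90.2 L

Alkalinity to neutralize: (242 − 194) = 48 mg/L as CaCO₃ × 702,000 L = 33,700 g as CaCO₃.
Equivalents of H⁺ required: 33,700 ÷ 50 g/eq = 673.9 eq = 673.9 mol HCl.
Mass of HCl: 673.9 × 36.5 = 24,600 g.
Mass of 23.5% solution: 24,600 / 0.235 = 104,700 g.
Volume: 104,700 g ÷ 1.16 g/mL = 90,240 mL.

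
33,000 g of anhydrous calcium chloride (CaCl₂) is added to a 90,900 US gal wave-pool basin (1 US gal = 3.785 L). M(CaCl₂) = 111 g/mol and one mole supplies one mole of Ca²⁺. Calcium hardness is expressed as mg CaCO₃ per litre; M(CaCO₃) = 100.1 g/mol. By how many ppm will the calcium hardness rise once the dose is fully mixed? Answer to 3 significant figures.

Volume: 90,900 US gal × 3.785 L/gal = 344,056 L.
Moles of Ca²⁺: 33,000 g ÷ 111 g/mol = 297.3 mol.
As CaCO₃: 297.3 mol × 100.1 g/mol = 29,760 g.
Rise: 29,760 g / 344,056 L × 1000 = 86.5 mg/L.

86.5 ppm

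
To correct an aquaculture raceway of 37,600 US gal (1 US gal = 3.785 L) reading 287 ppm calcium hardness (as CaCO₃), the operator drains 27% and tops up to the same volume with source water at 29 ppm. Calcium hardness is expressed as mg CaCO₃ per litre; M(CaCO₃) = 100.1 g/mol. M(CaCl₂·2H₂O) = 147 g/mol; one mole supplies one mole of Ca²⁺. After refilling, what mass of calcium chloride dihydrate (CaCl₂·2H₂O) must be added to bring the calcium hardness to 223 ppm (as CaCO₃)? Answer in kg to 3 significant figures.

1.18 kg

Volume: 37,600 US gal × 3.785 L/gal = 142,316 L.
After draining 27% and refilling: 287 × 0.73 + 29 × 0.27 = 217.34 ppm.
Deficit to target: 223 − 217.34 = 5.66 mg/L.
As CaCO₃: 5.66 mg/L × 142,316 L = 805.5 g; ÷ 100.1 = 8.047 mol Ca²⁺.
Mass: 8.047 × 147 = 1183 g.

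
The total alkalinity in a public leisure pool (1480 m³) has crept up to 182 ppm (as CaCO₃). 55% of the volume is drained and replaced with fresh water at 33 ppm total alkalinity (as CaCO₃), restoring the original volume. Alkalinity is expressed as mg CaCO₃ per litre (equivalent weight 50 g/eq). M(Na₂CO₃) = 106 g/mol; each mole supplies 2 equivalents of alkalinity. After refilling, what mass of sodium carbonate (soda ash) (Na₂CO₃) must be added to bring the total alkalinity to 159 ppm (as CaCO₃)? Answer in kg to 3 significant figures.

92.5 kg

Volume: 1480 m³ = 1,480,000 L.
After draining 55% and refilling: 182 × 0.45 + 33 × 0.55 = 100.05 ppm.
Deficit to target: 159 − 100.05 = 58.95 mg/L.
As CaCO₃: 58.95 mg/L × 1,480,000 L = 87,250 g; ÷ 50 g/eq ÷ 2 = 872.5 mol Na₂CO₃.
Mass: 872.5 × 106 = 92,480 g.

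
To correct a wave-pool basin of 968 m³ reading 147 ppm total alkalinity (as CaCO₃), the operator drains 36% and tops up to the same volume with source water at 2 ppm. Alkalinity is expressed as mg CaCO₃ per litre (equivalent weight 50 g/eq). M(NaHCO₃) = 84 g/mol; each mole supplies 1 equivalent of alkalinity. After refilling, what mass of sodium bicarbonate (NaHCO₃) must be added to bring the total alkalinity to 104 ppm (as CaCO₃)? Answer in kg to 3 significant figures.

Volume: 968 m³ = 968,000 L.
After draining 36% and refilling: 147 × 0.64 + 2 × 0.36 = 94.8 ppm.
Deficit to target: 104 − 94.8 = 9.2 mg/L.
As CaCO₃: 9.2 mg/L × 968,000 L = 8906 g; ÷ 50 g/eq ÷ 1 = 178.1 mol NaHCO₃.
Mass: 178.1 × 84 = 14,960 g.

15.0 kg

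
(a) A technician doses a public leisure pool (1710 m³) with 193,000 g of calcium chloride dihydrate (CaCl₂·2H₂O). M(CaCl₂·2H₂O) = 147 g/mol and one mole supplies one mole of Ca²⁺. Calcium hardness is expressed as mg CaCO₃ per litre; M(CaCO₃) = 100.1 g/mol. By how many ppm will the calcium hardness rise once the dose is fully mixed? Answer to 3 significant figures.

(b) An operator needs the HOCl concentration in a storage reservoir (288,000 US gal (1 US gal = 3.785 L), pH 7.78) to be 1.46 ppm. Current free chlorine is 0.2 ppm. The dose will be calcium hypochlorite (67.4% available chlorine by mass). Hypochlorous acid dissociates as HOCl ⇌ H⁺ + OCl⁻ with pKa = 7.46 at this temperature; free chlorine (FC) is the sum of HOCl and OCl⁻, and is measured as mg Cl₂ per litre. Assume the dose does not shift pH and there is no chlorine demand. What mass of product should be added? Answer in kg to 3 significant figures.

(a) Volume: 1710 m³ = 1,710,000 L.
(a) Moles of Ca²⁺: 193,000 g ÷ 147 g/mol = 1313 mol.
(a) As CaCO₃: 1313 mol × 100.1 g/mol = 131,400 g.
(a) Rise: 131,400 g / 1,710,000 L × 1000 = 76.86 mg/L.

(b) Volume: 288,000 US gal × 3.785 L/gal = 1,090,080 L.
(b) [OCl⁻]/[HOCl] = 10^(pH − pKa) = 10^(7.78 − 7.46) = 2.089; fraction as HOCl = 1/(1 + 2.089) = 0.3237.
(b) Free chlorine required for 1.46 ppm HOCl: 1.46 / 0.3237 = 4.51 ppm.
(b) FC to add: 4.51 − 0.2 = 4.31 mg/L as Cl₂.
(b) Cl₂ equivalent: 4.31 mg/L × 1,090,080 L = 4699 g.
(b) Product at 67.4% available Cl: 4699 / 0.674 = 6971 g.

(a) 76.9 ppm; (b) 6.97 kg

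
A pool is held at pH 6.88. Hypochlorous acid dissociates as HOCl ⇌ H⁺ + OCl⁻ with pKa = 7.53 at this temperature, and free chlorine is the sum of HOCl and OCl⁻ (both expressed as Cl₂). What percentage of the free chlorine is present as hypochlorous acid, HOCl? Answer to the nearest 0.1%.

81.7%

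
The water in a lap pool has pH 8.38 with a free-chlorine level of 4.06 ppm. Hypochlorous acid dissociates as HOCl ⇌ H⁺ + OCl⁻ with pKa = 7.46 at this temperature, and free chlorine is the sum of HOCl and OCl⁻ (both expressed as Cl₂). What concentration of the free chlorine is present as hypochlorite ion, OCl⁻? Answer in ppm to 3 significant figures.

[OCl⁻]/[HOCl] = 10^(pH − pKa) = 10^(8.38 − 7.46) = 10^0.92 = 8.318.
Fraction as HOCl = 1 / (1 + 8.318) = 0.1073.
OCl⁻ = (1 − 0.1073) × 4.06 ppm = 3.624 ppm.

3.62 ppm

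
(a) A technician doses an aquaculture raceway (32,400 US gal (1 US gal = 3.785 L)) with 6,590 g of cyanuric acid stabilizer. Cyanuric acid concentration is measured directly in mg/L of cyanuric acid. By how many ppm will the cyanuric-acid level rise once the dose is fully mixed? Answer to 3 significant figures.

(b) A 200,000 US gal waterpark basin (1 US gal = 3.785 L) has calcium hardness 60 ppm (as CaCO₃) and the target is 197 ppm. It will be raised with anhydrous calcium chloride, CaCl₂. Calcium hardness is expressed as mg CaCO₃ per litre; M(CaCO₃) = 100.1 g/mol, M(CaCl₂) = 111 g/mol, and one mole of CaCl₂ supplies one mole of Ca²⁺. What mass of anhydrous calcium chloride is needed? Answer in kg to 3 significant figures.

(a) Volume: 32,400 US gal × 3.785 L/gal = 122,634 L.
(a) Rise: 6,590 g / 122,634 L × 1000 = 53.74 mg/L.

(b) Volume: 200,000 US gal × 3.785 L/gal = 757,000 L.
(b) Hardness to add: (197 − 60) = 137 mg/L as CaCO₃ × 757,000 L = 103,700 g as CaCO₃.
(b) Moles of Ca²⁺ (1 mol Ca²⁺ ≡ 1 mol CaCO₃): 103,700 / 100.1 g/mol = 1036 mol.
(b) Mass of CaCl₂: 1036 × 111 = 115,000 g.

(a) 53.7 ppm; (b) 115 kg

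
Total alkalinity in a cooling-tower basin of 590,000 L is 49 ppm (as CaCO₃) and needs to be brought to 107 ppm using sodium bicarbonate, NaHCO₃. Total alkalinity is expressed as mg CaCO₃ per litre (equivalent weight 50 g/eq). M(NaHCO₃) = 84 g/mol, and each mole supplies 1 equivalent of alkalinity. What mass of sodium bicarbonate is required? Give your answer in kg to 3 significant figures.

Alkalinity to add: (107 − 49) = 58 mg/L as CaCO₃ × 590,000 L = 34,220 g as CaCO₃.
Equivalents: 34,220 g ÷ 50 g/eq = 684.4 eq.
NaHCO₃ supplies 1 eq per mole → 684.4 mol.
Mass: 684.4 mol × 84 g/mol = 57,490 g.

57.5 kg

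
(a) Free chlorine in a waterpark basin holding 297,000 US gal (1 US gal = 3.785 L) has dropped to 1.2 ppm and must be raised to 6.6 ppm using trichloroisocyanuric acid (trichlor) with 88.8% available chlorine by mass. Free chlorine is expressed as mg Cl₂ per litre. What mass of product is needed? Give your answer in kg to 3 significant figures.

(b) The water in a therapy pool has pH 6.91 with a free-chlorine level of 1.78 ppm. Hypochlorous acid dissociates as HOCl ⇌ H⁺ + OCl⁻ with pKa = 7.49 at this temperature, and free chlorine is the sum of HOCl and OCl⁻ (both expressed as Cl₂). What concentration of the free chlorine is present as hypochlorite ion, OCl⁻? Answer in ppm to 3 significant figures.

(a) Volume: 297,000 US gal × 3.785 L/gal = 1,124,145 L.
(a) Chlorine deficit: 6.6 − 1.2 = 5.4 ppm = 5.4 mg/L as Cl₂.
(a) Cl₂ equivalent needed: 5.4 mg/L × 1,124,145 L = 6,070,000 mg = 6070 g.
(a) Product at 88.8% available chlorine: 6070 / 0.888 = 6836 g.

(b) [OCl⁻]/[HOCl] = 10^(pH − pKa) = 10^(6.91 − 7.49) = 10^-0.58 = 0.263.
(b) Fraction as HOCl = 1 / (1 + 0.263) = 0.7917.
(b) OCl⁻ = (1 − 0.7917) × 1.78 ppm = 0.3707 ppm.

(a) 6.84 kg; (b) 0.371 ppm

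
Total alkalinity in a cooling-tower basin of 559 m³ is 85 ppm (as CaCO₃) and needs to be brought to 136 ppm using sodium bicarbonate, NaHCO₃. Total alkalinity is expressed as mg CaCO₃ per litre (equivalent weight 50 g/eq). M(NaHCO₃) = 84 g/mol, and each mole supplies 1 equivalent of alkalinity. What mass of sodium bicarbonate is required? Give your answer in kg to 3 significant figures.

Volume: 559 m³ = 559,000 L.
Alkalinity to add: (136 − 85) = 51 mg/L as CaCO₃ × 559,000 L = 28,510 g as CaCO₃.
Equivalents: 28,510 g ÷ 50 g/eq = 570.2 eq.
NaHCO₃ supplies 1 eq per mole → 570.2 mol.
Mass: 570.2 mol × 84 g/mol = 47,900 g.

47.9 kg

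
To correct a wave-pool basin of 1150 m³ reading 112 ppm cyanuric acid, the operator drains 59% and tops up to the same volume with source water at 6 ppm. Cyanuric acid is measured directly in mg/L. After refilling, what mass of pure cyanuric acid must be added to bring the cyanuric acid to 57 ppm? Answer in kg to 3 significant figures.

8.67 kg

Volume: 1150 m³ = 1,150,000 L.
After draining 59% and refilling: 112 × 0.41 + 6 × 0.59 = 49.46 ppm.
Deficit to target: 57 − 49.46 = 7.54 mg/L.
Mass: 7.54 mg/L × 1,150,000 L = 8671 g cyanuric acid.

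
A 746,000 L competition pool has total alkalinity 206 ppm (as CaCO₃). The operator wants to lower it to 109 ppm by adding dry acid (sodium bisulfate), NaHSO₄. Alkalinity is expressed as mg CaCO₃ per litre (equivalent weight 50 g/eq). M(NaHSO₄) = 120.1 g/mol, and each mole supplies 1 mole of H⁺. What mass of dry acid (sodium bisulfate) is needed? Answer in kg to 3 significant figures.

Alkalinity to neutralize: (206 − 109) = 97 mg/L as CaCO₃ × 746,000 L = 72,360 g as CaCO₃.
Equivalents of H⁺ required: 72,360 ÷ 50 g/eq = 1447 eq = 1447 mol NaHSO₄.
Mass of NaHSO₄: 1447 × 120.1 = 173,800 g.

174 kg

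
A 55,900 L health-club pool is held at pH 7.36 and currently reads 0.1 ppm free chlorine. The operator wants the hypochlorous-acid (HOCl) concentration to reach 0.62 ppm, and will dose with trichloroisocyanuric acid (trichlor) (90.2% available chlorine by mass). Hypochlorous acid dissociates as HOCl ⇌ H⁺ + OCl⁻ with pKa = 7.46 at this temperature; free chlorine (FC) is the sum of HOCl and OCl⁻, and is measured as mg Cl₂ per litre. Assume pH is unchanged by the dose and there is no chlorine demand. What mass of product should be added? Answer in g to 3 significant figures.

[OCl⁻]/[HOCl] = 10^(pH − pKa) = 10^(7.36 − 7.46) = 0.7943; fraction as HOCl = 1/(1 + 0.7943) = 0.5573.
Free chlorine required for 0.62 ppm HOCl: 0.62 / 0.5573 = 1.112 ppm.
FC to add: 1.112 − 0.1 = 1.012 mg/L as Cl₂.
Cl₂ equivalent: 1.012 mg/L × 55,900 L = 56.6 g.
Product at 90.2% available Cl: 56.6 / 0.902 = 62.75 g.

62.7 g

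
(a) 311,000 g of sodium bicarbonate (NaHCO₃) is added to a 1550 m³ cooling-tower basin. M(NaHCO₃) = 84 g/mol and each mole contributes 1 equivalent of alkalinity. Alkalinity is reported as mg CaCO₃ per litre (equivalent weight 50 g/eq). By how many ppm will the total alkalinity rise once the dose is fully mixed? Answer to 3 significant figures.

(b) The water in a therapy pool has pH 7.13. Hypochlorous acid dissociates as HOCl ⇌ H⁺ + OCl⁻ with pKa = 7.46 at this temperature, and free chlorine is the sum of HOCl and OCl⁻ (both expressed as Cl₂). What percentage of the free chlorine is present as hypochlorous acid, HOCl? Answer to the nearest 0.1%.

(a) 119 ppm; (b) 68.1%

(a) Volume: 1550 m³ = 1,550,000 L.
(a) Moles of NaHCO₃: 311,000 g ÷ 84 g/mol = 3702 mol → 3702 eq of alkalinity.
(a) As CaCO₃: 3702 eq × 50 g/eq = 185,100 g.
(a) Rise: 185,100 g / 1,550,000 L × 1000 = 119.4 mg/L.

(b) [OCl⁻]/[HOCl] = 10^(pH − pKa) = 10^(7.13 − 7.46) = 10^-0.33 = 0.4677.
(b) Fraction as HOCl = 1 / (1 + 0.4677) = 0.6813.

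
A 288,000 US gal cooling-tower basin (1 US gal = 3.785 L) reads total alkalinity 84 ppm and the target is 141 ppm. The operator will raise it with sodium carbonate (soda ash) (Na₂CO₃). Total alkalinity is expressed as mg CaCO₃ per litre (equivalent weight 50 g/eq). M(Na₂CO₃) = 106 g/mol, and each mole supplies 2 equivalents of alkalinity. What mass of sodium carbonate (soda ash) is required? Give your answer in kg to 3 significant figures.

65.9 kg

Volume: 288,000 US gal × 3.785 L/gal = 1,090,080 L.
Alkalinity to add: (141 − 84) = 57 mg/L as CaCO₃ × 1,090,080 L = 62,130 g as CaCO₃.
Equivalents: 62,130 g ÷ 50 g/eq = 1243 eq.
Each mole of Na₂CO₃ supplies 2 eq, so 1243 / 2 = 621.3 mol.
Mass: 621.3 mol × 106 g/mol = 65,860 g.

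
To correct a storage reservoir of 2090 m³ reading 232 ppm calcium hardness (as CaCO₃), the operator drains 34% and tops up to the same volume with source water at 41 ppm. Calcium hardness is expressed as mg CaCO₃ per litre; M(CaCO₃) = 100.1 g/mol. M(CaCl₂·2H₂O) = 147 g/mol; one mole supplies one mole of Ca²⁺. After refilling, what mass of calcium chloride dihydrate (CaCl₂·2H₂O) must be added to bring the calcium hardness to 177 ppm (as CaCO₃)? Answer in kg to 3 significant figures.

30.5 kg

Volume: 2090 m³ = 2,090,000 L.
After draining 34% and refilling: 232 × 0.66 + 41 × 0.34 = 167.06 ppm.
Deficit to target: 177 − 167.06 = 9.94 mg/L.
As CaCO₃: 9.94 mg/L × 2,090,000 L = 20,770 g; ÷ 100.1 = 207.5 mol Ca²⁺.
Mass: 207.5 × 147 = 30,510 g.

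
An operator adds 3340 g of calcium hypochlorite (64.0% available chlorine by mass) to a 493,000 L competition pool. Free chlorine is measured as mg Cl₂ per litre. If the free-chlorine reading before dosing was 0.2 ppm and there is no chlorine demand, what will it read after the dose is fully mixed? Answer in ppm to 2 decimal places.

4.54 ppm

Available chlorine delivered: 3340 g × 0.64 = 2138 g as Cl₂.
Concentration rise: 2138 g / 493,000 L = 4.336 mg/L = 4.34 ppm.
Final FC: 0.2 + 4.34 = 4.54 ppm.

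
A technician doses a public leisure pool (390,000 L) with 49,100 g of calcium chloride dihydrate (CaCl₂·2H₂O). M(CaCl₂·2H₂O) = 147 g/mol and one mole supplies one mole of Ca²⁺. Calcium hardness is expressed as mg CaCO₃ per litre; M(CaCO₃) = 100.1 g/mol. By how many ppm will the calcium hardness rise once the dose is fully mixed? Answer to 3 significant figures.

Moles of Ca²⁺: 49,100 g ÷ 147 g/mol = 334 mol.
As CaCO₃: 334 mol × 100.1 g/mol = 33,430 g.
Rise: 33,430 g / 390,000 L × 1000 = 85.73 mg/L.

85.7 ppm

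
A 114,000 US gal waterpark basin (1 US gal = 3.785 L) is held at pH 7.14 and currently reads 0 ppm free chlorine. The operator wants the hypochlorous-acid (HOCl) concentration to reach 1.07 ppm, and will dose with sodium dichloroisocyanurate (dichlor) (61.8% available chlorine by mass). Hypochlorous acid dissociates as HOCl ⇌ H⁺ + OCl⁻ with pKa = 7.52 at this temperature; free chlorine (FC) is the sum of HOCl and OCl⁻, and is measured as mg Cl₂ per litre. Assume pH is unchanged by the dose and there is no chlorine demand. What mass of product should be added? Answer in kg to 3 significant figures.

1.06 kg

Volume: 114,000 US gal × 3.785 L/gal = 431,490 L.
[OCl⁻]/[HOCl] = 10^(pH − pKa) = 10^(7.14 − 7.52) = 0.4169; fraction as HOCl = 1/(1 + 0.4169) = 0.7058.
Free chlorine required for 1.07 ppm HOCl: 1.07 / 0.7058 = 1.516 ppm.
FC to add: 1.516 − 0 = 1.516 mg/L as Cl₂.
Cl₂ equivalent: 1.516 mg/L × 431,490 L = 654.2 g.
Product at 61.8% available Cl: 654.2 / 0.618 = 1059 g.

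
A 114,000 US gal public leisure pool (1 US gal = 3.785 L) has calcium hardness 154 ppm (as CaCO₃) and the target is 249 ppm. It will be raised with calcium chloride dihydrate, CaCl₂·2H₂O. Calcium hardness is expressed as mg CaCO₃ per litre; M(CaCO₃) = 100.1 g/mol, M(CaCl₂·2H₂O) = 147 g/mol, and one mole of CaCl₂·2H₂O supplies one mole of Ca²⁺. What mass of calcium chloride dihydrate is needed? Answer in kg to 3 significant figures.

60.2 kg

Volume: 114,000 US gal × 3.785 L/gal = 431,490 L.
Hardness to add: (249 − 154) = 95 mg/L as CaCO₃ × 431,490 L = 40,990 g as CaCO₃.
Moles of Ca²⁺ (1 mol Ca²⁺ ≡ 1 mol CaCO₃): 40,990 / 100.1 g/mol = 409.5 mol.
Mass of CaCl₂·2H₂O: 409.5 × 147 = 60,200 g.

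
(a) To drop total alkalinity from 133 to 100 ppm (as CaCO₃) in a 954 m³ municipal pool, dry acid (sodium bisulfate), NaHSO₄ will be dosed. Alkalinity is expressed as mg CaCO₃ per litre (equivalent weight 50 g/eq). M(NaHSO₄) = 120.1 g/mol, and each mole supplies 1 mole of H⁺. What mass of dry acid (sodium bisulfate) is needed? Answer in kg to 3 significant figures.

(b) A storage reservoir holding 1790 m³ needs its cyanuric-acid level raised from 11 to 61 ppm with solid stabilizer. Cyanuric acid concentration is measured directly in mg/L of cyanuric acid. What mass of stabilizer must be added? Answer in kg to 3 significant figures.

(a) Volume: 954 m³ = 954,000 L.
(a) Alkalinity to neutralize: (133 − 100) = 33 mg/L as CaCO₃ × 954,000 L = 31,480 g as CaCO₃.
(a) Equivalents of H⁺ required: 31,480 ÷ 50 g/eq = 629.6 eq = 629.6 mol NaHSO₄.
(a) Mass of NaHSO₄: 629.6 × 120.1 = 75,620 g.

(b) Volume: 1790 m³ = 1,790,000 L.
(b) CYA to add: (61 − 11) = 50 mg/L × 1,790,000 L = 89,500 g cyanuric acid.

(a) 75.6 kg; (b) 89.5 kg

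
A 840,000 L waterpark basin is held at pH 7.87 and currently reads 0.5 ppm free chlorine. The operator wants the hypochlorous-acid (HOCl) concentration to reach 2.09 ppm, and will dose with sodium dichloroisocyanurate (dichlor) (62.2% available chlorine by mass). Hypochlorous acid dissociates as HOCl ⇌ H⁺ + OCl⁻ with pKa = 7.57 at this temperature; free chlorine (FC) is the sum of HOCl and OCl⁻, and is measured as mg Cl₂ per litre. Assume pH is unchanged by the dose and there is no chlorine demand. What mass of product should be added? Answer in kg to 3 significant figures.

7.78 kg

[OCl⁻]/[HOCl] = 10^(pH − pKa) = 10^(7.87 − 7.57) = 1.995; fraction as HOCl = 1/(1 + 1.995) = 0.3339.
Free chlorine required for 2.09 ppm HOCl: 2.09 / 0.3339 = 6.26 ppm.
FC to add: 6.26 − 0.5 = 5.76 mg/L as Cl₂.
Cl₂ equivalent: 5.76 mg/L × 840,000 L = 4838 g.
Product at 62.2% available Cl: 4838 / 0.622 = 7779 g.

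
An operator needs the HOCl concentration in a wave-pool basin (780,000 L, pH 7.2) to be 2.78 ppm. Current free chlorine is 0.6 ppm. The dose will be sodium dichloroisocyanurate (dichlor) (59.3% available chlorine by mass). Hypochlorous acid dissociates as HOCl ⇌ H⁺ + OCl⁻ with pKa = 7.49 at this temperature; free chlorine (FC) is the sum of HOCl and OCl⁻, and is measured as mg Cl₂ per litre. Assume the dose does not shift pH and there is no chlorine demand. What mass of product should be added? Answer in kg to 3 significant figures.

[OCl⁻]/[HOCl] = 10^(pH − pKa) = 10^(7.2 − 7.49) = 0.5129; fraction as HOCl = 1/(1 + 0.5129) = 0.661.
Free chlorine required for 2.78 ppm HOCl: 2.78 / 0.661 = 4.206 ppm.
FC to add: 4.206 − 0.6 = 3.606 mg/L as Cl₂.
Cl₂ equivalent: 3.606 mg/L × 780,000 L = 2812 g.
Product at 59.3% available Cl: 2812 / 0.593 = 4743 g.

4.74 kg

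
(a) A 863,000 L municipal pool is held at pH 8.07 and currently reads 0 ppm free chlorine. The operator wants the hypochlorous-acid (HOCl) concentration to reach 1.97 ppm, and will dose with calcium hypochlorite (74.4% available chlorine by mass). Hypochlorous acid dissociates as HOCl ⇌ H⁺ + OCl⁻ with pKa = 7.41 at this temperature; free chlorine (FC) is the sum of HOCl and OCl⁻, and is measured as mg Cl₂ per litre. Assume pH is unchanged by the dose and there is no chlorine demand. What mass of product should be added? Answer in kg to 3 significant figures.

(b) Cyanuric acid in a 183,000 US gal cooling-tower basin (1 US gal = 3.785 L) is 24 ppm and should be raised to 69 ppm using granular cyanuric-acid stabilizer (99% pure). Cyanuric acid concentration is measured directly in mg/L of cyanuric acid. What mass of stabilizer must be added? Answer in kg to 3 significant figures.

(a) 12.7 kg; (b) 31.5 kg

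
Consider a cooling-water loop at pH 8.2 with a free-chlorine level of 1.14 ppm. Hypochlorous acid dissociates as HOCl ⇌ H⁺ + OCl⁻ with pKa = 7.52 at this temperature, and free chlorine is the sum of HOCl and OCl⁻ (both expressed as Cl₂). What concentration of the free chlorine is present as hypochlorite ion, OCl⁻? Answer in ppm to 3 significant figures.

0.943 ppm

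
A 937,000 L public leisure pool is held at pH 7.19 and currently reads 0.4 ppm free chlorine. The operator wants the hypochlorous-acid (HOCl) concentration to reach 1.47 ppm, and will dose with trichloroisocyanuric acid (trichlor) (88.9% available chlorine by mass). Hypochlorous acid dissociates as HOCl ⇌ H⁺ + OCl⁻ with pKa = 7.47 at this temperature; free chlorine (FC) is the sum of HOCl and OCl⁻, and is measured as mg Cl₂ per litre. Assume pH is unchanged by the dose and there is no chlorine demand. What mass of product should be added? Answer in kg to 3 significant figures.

[OCl⁻]/[HOCl] = 10^(pH − pKa) = 10^(7.19 − 7.47) = 0.5248; fraction as HOCl = 1/(1 + 0.5248) = 0.6558.
Free chlorine required for 1.47 ppm HOCl: 1.47 / 0.6558 = 2.241 ppm.
FC to add: 2.241 − 0.4 = 1.841 mg/L as Cl₂.
Cl₂ equivalent: 1.841 mg/L × 937,000 L = 1725 g.
Product at 88.9% available Cl: 1725 / 0.889 = 1941 g.

1.94 kg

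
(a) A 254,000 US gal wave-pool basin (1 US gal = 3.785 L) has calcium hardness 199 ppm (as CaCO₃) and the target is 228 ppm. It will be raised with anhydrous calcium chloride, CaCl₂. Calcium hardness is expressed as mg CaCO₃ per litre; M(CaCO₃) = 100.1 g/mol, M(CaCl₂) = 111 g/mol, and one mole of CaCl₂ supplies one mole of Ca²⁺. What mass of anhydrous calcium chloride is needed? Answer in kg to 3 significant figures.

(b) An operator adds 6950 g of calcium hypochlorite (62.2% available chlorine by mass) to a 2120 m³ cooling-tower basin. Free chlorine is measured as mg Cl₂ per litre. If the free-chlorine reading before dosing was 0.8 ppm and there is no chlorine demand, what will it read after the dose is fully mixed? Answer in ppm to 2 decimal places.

(a) 30.9 kg; (b) 2.84 ppm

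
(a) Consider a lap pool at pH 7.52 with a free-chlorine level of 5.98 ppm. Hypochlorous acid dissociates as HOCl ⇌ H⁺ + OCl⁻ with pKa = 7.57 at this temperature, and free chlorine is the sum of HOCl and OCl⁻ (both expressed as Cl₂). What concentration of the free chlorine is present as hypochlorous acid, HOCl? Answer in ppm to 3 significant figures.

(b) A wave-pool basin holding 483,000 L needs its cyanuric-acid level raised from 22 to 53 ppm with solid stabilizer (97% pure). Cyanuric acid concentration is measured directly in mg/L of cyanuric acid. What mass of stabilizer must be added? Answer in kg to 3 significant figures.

(a) [OCl⁻]/[HOCl] = 10^(pH − pKa) = 10^(7.52 − 7.57) = 10^-0.05 = 0.8913.
(a) Fraction as HOCl = 1 / (1 + 0.8913) = 0.5288.
(a) HOCl = 0.5288 × 5.98 ppm = 3.162 ppm.

(b) CYA to add: (53 − 22) = 31 mg/L × 483,000 L = 14,970 g cyanuric acid.
(b) At 97% purity: 14,970 / 0.97 = 15,440 g product.

(a) 3.16 ppm; (b) 15.4 kg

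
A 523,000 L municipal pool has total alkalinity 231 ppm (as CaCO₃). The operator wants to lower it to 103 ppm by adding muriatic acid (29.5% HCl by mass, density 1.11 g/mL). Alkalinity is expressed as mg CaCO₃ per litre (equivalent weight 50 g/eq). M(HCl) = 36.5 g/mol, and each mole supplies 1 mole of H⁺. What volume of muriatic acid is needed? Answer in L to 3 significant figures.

149 L

Alkalinity to neutralize: (231 − 103) = 128 mg/L as CaCO₃ × 523,000 L = 66,940 g as CaCO₃.
Equivalents of H⁺ required: 66,940 ÷ 50 g/eq = 1339 eq = 1339 mol HCl.
Mass of HCl: 1339 × 36.5 = 48,870 g.
Mass of 29.5% solution: 48,870 / 0.295 = 165,700 g.
Volume: 165,700 g ÷ 1.11 g/mL = 149,200 mL.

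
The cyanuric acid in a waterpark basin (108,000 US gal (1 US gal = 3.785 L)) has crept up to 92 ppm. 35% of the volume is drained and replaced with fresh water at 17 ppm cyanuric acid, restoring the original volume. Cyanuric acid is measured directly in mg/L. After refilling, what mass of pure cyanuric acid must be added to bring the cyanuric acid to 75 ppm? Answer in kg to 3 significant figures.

Volume: 108,000 US gal × 3.785 L/gal = 408,780 L.
After draining 35% and refilling: 92 × 0.65 + 17 × 0.35 = 65.75 ppm.
Deficit to target: 75 − 65.75 = 9.25 mg/L.
Mass: 9.25 mg/L × 408,780 L = 3781 g cyanuric acid.

3.78 kg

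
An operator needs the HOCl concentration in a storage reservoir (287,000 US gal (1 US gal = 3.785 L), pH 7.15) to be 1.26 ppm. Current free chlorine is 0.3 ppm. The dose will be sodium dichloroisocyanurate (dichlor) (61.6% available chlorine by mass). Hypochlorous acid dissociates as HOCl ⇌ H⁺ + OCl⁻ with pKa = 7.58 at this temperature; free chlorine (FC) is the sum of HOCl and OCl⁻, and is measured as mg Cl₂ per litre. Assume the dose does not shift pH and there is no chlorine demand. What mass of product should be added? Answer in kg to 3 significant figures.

2.52 kg

Volume: 287,000 US gal × 3.785 L/gal = 1,086,295 L.
[OCl⁻]/[HOCl] = 10^(pH − pKa) = 10^(7.15 − 7.58) = 0.3715; fraction as HOCl = 1/(1 + 0.3715) = 0.7291.
Free chlorine required for 1.26 ppm HOCl: 1.26 / 0.7291 = 1.728 ppm.
FC to add: 1.728 − 0.3 = 1.428 mg/L as Cl₂.
Cl₂ equivalent: 1.428 mg/L × 1,086,295 L = 1551 g.
Product at 61.6% available Cl: 1551 / 0.616 = 2518 g.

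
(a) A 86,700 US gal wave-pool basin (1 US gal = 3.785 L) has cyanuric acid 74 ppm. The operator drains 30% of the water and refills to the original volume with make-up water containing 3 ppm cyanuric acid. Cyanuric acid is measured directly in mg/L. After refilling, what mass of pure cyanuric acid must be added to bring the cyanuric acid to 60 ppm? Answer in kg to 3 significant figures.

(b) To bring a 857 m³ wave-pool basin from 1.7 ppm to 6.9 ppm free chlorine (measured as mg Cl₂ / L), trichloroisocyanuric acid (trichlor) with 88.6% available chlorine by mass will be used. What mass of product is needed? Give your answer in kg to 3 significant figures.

(a) Volume: 86,700 US gal × 3.785 L/gal = 328,160 L.
(a) After draining 30% and refilling: 74 × 0.70 + 3 × 0.30 = 52.7 ppm.
(a) Deficit to target: 60 − 52.7 = 7.3 mg/L.
(a) Mass: 7.3 mg/L × 328,160 L = 2396 g cyanuric acid.

(b) Volume: 857 m³ = 857,000 L.
(b) Chlorine deficit: 6.9 − 1.7 = 5.2 ppm = 5.2 mg/L as Cl₂.
(b) Cl₂ equivalent needed: 5.2 mg/L × 857,000 L = 4,456,000 mg = 4456 g.
(b) Product at 88.6% available chlorine: 4456 / 0.886 = 5030 g.

(a) 2.40 kg; (b) 5.03 kg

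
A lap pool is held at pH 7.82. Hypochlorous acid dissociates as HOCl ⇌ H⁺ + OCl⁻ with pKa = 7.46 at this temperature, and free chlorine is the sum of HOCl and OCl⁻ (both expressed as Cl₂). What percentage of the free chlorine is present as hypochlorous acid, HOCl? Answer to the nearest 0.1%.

[OCl⁻]/[HOCl] = 10^(pH − pKa) = 10^(7.82 − 7.46) = 10^0.36 = 2.291.
Fraction as HOCl = 1 / (1 + 2.291) = 0.3039.

30.4%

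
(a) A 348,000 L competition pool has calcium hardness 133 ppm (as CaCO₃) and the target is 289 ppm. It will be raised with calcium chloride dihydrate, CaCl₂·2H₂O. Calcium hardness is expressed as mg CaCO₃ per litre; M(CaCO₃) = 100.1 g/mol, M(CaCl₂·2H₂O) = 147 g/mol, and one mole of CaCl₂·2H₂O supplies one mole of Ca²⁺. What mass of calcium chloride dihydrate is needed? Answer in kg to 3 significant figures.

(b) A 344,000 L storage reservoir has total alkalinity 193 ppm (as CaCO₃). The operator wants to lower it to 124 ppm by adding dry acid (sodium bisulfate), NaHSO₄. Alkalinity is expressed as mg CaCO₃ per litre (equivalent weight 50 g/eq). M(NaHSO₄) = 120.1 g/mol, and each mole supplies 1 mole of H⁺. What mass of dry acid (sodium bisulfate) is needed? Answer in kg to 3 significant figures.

(a) 79.7 kg; (b) 57.0 kg

(a) Hardness to add: (289 − 133) = 156 mg/L as CaCO₃ × 348,000 L = 54,290 g as CaCO₃.
(a) Moles of Ca²⁺ (1 mol Ca²⁺ ≡ 1 mol CaCO₃): 54,290 / 100.1 g/mol = 542.3 mol.
(a) Mass of CaCl₂·2H₂O: 542.3 × 147 = 79,720 g.

(b) Alkalinity to neutralize: (193 − 124) = 69 mg/L as CaCO₃ × 344,000 L = 23,740 g as CaCO₃.
(b) Equivalents of H⁺ required: 23,740 ÷ 50 g/eq = 474.7 eq = 474.7 mol NaHSO₄.
(b) Mass of NaHSO₄: 474.7 × 120.1 = 57,010 g.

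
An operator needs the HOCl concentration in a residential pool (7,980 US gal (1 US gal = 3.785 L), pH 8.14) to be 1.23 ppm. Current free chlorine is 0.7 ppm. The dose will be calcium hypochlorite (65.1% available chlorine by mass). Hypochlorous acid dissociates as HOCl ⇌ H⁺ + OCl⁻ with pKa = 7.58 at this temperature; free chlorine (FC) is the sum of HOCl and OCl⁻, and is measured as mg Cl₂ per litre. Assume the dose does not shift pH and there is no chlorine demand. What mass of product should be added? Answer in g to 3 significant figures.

Volume: 7,980 US gal × 3.785 L/gal = 30,204 L.
[OCl⁻]/[HOCl] = 10^(pH − pKa) = 10^(8.14 − 7.58) = 3.631; fraction as HOCl = 1/(1 + 3.631) = 0.2159.
Free chlorine required for 1.23 ppm HOCl: 1.23 / 0.2159 = 5.696 ppm.
FC to add: 5.696 − 0.7 = 4.996 mg/L as Cl₂.
Cl₂ equivalent: 4.996 mg/L × 30,204 L = 150.9 g.
Product at 65.1% available Cl: 150.9 / 0.651 = 231.8 g.

232 g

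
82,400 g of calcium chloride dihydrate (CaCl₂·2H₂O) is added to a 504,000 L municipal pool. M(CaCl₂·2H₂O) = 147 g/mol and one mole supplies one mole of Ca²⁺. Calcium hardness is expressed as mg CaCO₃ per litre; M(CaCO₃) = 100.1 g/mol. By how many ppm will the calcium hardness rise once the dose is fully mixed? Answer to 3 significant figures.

111 ppm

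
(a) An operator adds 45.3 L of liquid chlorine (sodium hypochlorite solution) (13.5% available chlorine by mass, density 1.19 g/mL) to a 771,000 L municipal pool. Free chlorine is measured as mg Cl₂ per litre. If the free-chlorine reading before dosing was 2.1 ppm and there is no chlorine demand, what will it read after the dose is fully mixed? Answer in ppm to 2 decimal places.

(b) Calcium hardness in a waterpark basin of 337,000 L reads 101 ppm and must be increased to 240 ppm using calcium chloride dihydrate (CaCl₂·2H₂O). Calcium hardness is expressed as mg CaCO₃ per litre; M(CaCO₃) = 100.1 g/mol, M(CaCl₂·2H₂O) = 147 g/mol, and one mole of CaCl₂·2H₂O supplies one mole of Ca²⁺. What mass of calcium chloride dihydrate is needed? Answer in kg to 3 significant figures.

(a) Mass of solution: 45.3 L × 1000 mL/L × 1.19 g/mL = 53,910 g.
(a) Available chlorine delivered: 53,910 g × 0.135 = 7277 g as Cl₂.
(a) Concentration rise: 7277 g / 771,000 L = 9.439 mg/L = 9.44 ppm.
(a) Final FC: 2.1 + 9.44 = 11.54 ppm.

(b) Hardness to add: (240 − 101) = 139 mg/L as CaCO₃ × 337,000 L = 46,840 g as CaCO₃.
(b) Moles of Ca²⁺ (1 mol Ca²⁺ ≡ 1 mol CaCO₃): 46,840 / 100.1 g/mol = 468 mol.
(b) Mass of CaCl₂·2H₂O: 468 × 147 = 68,790 g.

(a) 11.54 ppm; (b) 68.8 kg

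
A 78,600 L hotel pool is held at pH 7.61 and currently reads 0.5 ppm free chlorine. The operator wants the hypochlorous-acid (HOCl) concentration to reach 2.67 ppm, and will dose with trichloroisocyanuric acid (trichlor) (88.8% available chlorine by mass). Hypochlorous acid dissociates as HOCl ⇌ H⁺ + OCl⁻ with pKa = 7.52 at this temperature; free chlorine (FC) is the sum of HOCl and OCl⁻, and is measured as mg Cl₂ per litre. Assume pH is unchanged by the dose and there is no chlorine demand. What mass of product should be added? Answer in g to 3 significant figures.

[OCl⁻]/[HOCl] = 10^(pH − pKa) = 10^(7.61 − 7.52) = 1.23; fraction as HOCl = 1/(1 + 1.23) = 0.4484.
Free chlorine required for 2.67 ppm HOCl: 2.67 / 0.4484 = 5.955 ppm.
FC to add: 5.955 − 0.5 = 5.455 mg/L as Cl₂.
Cl₂ equivalent: 5.455 mg/L × 78,600 L = 428.7 g.
Product at 88.8% available Cl: 428.7 / 0.888 = 482.8 g.

483 g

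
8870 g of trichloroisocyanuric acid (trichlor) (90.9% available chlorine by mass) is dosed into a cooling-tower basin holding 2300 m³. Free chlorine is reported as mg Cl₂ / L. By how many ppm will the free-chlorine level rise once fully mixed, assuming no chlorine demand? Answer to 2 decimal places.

Volume: 2300 m³ = 2,300,000 L.
Available chlorine delivered: 8870 g × 0.909 = 8063 g as Cl₂.
Concentration rise: 8063 g / 2,300,000 L = 3.506 mg/L = 3.51 ppm.

3.51 ppm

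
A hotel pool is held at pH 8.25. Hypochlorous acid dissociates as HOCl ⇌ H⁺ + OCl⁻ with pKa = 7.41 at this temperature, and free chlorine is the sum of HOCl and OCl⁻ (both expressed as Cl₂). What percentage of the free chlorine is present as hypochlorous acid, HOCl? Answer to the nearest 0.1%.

[OCl⁻]/[HOCl] = 10^(pH − pKa) = 10^(8.25 − 7.41) = 10^0.84 = 6.918.
Fraction as HOCl = 1 / (1 + 6.918) = 0.1263.

12.6%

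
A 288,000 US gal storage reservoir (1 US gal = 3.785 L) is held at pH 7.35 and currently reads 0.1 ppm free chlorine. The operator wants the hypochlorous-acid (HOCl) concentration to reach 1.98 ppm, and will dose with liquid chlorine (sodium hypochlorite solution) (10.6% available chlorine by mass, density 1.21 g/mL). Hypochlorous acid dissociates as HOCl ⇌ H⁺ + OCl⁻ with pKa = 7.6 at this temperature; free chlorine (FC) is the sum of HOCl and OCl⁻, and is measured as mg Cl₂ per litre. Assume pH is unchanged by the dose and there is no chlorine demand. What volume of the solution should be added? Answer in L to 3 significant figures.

Volume: 288,000 US gal × 3.785 L/gal = 1,090,080 L.
[OCl⁻]/[HOCl] = 10^(pH − pKa) = 10^(7.35 − 7.6) = 0.5623; fraction as HOCl = 1/(1 + 0.5623) = 0.6401.
Free chlorine required for 1.98 ppm HOCl: 1.98 / 0.6401 = 3.093 ppm.
FC to add: 3.093 − 0.1 = 2.993 mg/L as Cl₂.
Cl₂ equivalent: 2.993 mg/L × 1,090,080 L = 3263 g.
Product at 10.6% available Cl: 3263 / 0.106 = 30,780 g.
Volume: 30,780 g ÷ 1.21 g/mL = 25,440 mL.

25.4 L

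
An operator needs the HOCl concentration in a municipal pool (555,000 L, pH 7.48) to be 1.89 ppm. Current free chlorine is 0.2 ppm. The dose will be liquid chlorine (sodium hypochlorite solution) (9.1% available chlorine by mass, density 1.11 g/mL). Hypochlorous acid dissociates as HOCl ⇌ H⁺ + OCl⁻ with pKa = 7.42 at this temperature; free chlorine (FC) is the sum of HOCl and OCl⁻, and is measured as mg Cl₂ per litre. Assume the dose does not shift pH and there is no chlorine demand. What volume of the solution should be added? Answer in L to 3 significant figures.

21.2 L

[OCl⁻]/[HOCl] = 10^(pH − pKa) = 10^(7.48 − 7.42) = 1.148; fraction as HOCl = 1/(1 + 1.148) = 0.4655.
Free chlorine required for 1.89 ppm HOCl: 1.89 / 0.4655 = 4.06 ppm.
FC to add: 4.06 − 0.2 = 3.86 mg/L as Cl₂.
Cl₂ equivalent: 3.86 mg/L × 555,000 L = 2142 g.
Product at 9.1% available Cl: 2142 / 0.091 = 23,540 g.
Volume: 23,540 g ÷ 1.11 g/mL = 21,210 mL.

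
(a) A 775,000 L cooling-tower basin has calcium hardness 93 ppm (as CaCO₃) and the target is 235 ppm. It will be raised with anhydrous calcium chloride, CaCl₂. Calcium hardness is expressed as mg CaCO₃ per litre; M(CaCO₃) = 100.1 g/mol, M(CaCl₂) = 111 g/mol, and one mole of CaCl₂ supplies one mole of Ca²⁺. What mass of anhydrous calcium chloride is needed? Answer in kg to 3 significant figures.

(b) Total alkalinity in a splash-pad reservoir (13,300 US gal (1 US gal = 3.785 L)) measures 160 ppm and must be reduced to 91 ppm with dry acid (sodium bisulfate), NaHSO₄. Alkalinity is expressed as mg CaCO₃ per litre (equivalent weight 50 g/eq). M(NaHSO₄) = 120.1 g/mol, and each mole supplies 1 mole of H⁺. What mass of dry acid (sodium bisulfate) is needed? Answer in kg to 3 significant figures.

(a) Hardness to add: (235 − 93) = 142 mg/L as CaCO₃ × 775,000 L = 110,000 g as CaCO₃.
(a) Moles of Ca²⁺ (1 mol Ca²⁺ ≡ 1 mol CaCO₃): 110,000 / 100.1 g/mol = 1099 mol.
(a) Mass of CaCl₂: 1099 × 111 = 122,000 g.

(b) Volume: 13,300 US gal × 3.785 L/gal = 50,340 L.
(b) Alkalinity to neutralize: (160 − 91) = 69 mg/L as CaCO₃ × 50,340 L = 3473 g as CaCO₃.
(b) Equivalents of H⁺ required: 3473 ÷ 50 g/eq = 69.47 eq = 69.47 mol NaHSO₄.
(b) Mass of NaHSO₄: 69.47 × 120.1 = 8343 g.

(a) 122 kg; (b) 8.34 kg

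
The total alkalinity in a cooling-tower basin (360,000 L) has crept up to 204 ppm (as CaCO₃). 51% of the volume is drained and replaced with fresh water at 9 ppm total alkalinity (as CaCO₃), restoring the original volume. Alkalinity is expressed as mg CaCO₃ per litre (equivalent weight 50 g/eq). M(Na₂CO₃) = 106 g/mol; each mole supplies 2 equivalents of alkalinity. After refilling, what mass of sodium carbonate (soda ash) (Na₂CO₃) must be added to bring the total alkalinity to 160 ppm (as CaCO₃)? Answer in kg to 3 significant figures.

21.2 kg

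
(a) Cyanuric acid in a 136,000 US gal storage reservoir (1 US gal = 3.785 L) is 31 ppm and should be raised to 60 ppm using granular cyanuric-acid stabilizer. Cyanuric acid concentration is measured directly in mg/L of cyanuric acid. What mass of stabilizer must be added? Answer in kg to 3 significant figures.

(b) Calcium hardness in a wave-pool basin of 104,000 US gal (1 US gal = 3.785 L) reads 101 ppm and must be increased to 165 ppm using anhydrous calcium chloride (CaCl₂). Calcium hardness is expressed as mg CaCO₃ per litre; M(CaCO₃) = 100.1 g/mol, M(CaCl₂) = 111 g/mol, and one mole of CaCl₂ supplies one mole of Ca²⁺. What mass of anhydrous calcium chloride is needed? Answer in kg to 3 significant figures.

(a) Volume: 136,000 US gal × 3.785 L/gal = 514,760 L.
(a) CYA to add: (60 − 31) = 29 mg/L × 514,760 L = 14,930 g cyanuric acid.

(b) Volume: 104,000 US gal × 3.785 L/gal = 393,640 L.
(b) Hardness to add: (165 − 101) = 64 mg/L as CaCO₃ × 393,640 L = 25,190 g as CaCO₃.
(b) Moles of Ca²⁺ (1 mol Ca²⁺ ≡ 1 mol CaCO₃): 25,190 / 100.1 g/mol = 251.7 mol.
(b) Mass of CaCl₂: 251.7 × 111 = 27,940 g.

(a) 14.9 kg; (b) 27.9 kg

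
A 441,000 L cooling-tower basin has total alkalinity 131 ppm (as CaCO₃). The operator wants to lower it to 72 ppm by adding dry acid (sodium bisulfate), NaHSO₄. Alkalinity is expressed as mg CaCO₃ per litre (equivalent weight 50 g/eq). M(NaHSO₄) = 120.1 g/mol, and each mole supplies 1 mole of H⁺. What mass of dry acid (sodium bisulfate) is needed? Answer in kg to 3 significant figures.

Alkalinity to neutralize: (131 − 72) = 59 mg/L as CaCO₃ × 441,000 L = 26,020 g as CaCO₃.
Equivalents of H⁺ required: 26,020 ÷ 50 g/eq = 520.4 eq = 520.4 mol NaHSO₄.
Mass of NaHSO₄: 520.4 × 120.1 = 62,500 g.

62.5 kg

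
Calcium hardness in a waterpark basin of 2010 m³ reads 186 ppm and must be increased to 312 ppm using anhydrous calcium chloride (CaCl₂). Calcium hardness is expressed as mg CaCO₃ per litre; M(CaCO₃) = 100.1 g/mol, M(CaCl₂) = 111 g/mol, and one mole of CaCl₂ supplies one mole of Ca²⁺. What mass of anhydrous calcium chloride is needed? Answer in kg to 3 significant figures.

Volume: 2010 m³ = 2,010,000 L.
Hardness to add: (312 − 186) = 126 mg/L as CaCO₃ × 2,010,000 L = 253,300 g as CaCO₃.
Moles of Ca²⁺ (1 mol Ca²⁺ ≡ 1 mol CaCO₃): 253,300 / 100.1 g/mol = 2530 mol.
Mass of CaCl₂: 2530 × 111 = 280,800 g.

281 kg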